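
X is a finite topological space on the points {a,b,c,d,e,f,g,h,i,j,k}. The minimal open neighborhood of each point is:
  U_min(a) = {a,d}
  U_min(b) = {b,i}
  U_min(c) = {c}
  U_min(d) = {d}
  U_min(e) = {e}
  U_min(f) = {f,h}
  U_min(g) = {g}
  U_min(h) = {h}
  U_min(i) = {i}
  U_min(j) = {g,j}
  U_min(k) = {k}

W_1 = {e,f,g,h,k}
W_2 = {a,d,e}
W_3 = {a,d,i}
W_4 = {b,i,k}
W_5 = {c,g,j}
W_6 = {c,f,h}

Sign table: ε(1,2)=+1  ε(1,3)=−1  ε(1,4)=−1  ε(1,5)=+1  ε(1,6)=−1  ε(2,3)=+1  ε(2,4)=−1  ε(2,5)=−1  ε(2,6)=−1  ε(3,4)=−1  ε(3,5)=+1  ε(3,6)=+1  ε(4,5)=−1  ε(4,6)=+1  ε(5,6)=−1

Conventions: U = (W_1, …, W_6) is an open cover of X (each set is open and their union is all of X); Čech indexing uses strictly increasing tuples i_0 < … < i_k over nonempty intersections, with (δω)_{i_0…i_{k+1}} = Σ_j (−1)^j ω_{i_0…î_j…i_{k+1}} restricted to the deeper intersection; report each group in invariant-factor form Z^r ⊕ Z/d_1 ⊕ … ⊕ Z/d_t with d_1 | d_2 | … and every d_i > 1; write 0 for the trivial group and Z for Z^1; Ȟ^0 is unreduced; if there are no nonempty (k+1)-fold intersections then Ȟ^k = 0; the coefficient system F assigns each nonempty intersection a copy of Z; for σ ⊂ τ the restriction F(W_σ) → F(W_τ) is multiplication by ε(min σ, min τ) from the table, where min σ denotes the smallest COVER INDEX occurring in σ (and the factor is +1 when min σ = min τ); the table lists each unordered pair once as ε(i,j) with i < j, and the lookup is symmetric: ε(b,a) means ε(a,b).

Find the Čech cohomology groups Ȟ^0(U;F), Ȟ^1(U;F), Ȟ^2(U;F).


Ȟ^0 ≅ Z, Ȟ^1 ≅ Z^2, Ȟ^2 ≅ 0

nonempty overlaps:
  W12={e} W14={k} W15={g} W16={f,h} W23={a,d} W34={i} W56={c}
C dims 6,7; δ0: rk 5, SNF 1^5
degree 0: 6−5−0 = 1 → Ȟ^0 ≅ Z
degree 1: 7−0−5 = 2 → Ȟ^1 ≅ Z^2
degree 2: 0−0−0 = 0 → Ȟ^2 ≅ 0


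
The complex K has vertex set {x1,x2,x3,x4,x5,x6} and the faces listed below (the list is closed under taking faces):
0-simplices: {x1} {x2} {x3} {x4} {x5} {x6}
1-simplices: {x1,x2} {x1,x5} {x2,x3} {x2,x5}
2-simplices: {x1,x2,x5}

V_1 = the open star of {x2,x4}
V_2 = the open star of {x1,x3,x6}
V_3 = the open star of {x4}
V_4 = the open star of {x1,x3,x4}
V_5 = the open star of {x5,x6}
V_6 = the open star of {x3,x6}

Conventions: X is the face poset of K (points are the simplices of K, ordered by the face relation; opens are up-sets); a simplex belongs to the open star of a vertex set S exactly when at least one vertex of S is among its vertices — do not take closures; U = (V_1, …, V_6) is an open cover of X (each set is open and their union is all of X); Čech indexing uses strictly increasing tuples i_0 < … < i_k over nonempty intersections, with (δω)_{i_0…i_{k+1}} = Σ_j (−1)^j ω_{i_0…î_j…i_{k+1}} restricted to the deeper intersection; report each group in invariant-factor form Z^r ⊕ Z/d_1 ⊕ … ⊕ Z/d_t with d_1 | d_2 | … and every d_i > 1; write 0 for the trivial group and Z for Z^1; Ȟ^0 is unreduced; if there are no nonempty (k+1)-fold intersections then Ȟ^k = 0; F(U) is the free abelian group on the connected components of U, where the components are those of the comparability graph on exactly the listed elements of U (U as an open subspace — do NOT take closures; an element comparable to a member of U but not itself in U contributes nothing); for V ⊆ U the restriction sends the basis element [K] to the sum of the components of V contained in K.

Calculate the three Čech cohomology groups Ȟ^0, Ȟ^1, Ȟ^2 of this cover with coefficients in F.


Ȟ^0 = Z^3,  Ȟ^1 = 0,  Ȟ^2 = 0

nonempty overlaps:
  V1={{x2},{x4},{x1,x2},{x2,x3},{x2,x5},{x1,x2,x5}} V2={{x1},{x3},{x6},{x1,x2},{x1,x5},{x2,x3},{x1,x2,x5}} V3={{x4}} V4={{x1},{x3},{x4},{x1,x2},{x1,x5},{x2,x3},{x1,x2,x5}} V5={{x5},{x6},{x1,x5},{x2,x5},{x1,x2,x5}} V6={{x3},{x6},{x2,x3}}
  V12={{x1,x2},{x2,x3},{x1,x2,x5}} V13={{x4}} V14={{x4},{x1,x2},{x2,x3},{x1,x2,x5}} V15={{x2,x5},{x1,x2,x5}} V16={{x2,x3}} V24={{x1},{x3},{x1,x2},{x1,x5},{x2,x3},{x1,x2,x5}} V25={{x6},{x1,x5},{x1,x2,x5}} V26={{x3},{x6},{x2,x3}} V34={{x4}} V45={{x1,x5},{x1,x2,x5}} V46={{x3},{x2,x3}} V56={{x6}}
  V124={{x1,x2},{x2,x3},{x1,x2,x5}} V125={{x1,x2,x5}} V126={{x2,x3}} V134={{x4}} V145={{x1,x2,x5}} V146={{x2,x3}} V245={{x1,x5},{x1,x2,x5}} V246={{x3},{x2,x3}} V256={{x6}}
  V1245={{x1,x2,x5}} V1246={{x2,x3}}
components per intersection:
  V1: {{x2},{x1,x2},{x2,x3},{x2,x5},{x1,x2,x5}} {{x4}}
  V2: {{x1},{x1,x2},{x1,x5},{x1,x2,x5}} {{x3},{x2,x3}} {{x6}}
  V3: {{x4}}
  V4: {{x1},{x1,x2},{x1,x5},{x1,x2,x5}} {{x3},{x2,x3}} {{x4}}
  V5: {{x5},{x1,x5},{x2,x5},{x1,x2,x5}} {{x6}}
  V6: {{x3},{x2,x3}} {{x6}}
  V12: {{x1,x2},{x1,x2,x5}} {{x2,x3}}
  V13: {{x4}}
  V14: {{x4}} {{x1,x2},{x1,x2,x5}} {{x2,x3}}
  V15: {{x2,x5},{x1,x2,x5}}
  V16: {{x2,x3}}
  V24: {{x1},{x1,x2},{x1,x5},{x1,x2,x5}} {{x3},{x2,x3}}
  V25: {{x6}} {{x1,x5},{x1,x2,x5}}
  V26: {{x3},{x2,x3}} {{x6}}
  V34: {{x4}}
  V45: {{x1,x5},{x1,x2,x5}}
  V46: {{x3},{x2,x3}}
  V56: {{x6}}
  V124: {{x1,x2},{x1,x2,x5}} {{x2,x3}}
  V125: {{x1,x2,x5}}
  V126: {{x2,x3}}
  V134: {{x4}}
  V145: {{x1,x2,x5}}
  V146: {{x2,x3}}
  V245: {{x1,x5},{x1,x2,x5}}
  V246: {{x3},{x2,x3}}
  V256: {{x6}}
  V1245: {{x1,x2,x5}}
  V1246: {{x2,x3}}
C dims 13,18,10,2; δ0: rk 10, SNF 1^10; δ1: rk 8, SNF 1^8; δ2: rk 2, SNF 1^2
degree 0: 13−10−0 = 3 → Ȟ^0 ≅ Z^3
degree 1: 18−8−10 = 0 → Ȟ^1 ≅ 0
degree 2: 10−2−8 = 0 → Ȟ^2 ≅ 0


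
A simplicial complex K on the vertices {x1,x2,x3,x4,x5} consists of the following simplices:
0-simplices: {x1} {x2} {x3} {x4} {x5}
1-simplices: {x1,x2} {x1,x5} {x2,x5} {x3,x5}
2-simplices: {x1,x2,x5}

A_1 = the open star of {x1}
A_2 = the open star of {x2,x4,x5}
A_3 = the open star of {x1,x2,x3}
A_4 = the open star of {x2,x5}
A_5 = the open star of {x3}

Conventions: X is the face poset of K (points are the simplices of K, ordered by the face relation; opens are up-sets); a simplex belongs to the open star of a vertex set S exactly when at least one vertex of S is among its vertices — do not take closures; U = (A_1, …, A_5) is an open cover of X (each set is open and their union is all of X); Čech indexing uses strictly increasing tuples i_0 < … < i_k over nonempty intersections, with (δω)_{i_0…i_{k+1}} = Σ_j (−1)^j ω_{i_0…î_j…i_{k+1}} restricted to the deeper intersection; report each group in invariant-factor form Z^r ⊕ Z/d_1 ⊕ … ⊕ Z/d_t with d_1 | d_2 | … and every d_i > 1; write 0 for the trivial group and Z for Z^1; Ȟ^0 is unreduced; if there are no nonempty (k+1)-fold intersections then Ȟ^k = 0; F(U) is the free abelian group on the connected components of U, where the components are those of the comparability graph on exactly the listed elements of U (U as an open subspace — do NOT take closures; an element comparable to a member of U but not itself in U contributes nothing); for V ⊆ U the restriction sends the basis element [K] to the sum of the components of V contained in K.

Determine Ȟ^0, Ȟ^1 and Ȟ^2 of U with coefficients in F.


nonempty intersections:
  A1={{x1},{x1,x2},{x1,x5},{x1,x2,x5}} A2={{x2},{x4},{x5},{x1,x2},{x1,x5},{x2,x5},{x3,x5},{x1,x2,x5}} A3={{x1},{x2},{x3},{x1,x2},{x1,x5},{x2,x5},{x3,x5},{x1,x2,x5}} A4={{x2},{x5},{x1,x2},{x1,x5},{x2,x5},{x3,x5},{x1,x2,x5}} A5={{x3},{x3,x5}}
  A12={{x1,x2},{x1,x5},{x1,x2,x5}} A13={{x1},{x1,x2},{x1,x5},{x1,x2,x5}} A14={{x1,x2},{x1,x5},{x1,x2,x5}} A23={{x2},{x1,x2},{x1,x5},{x2,x5},{x3,x5},{x1,x2,x5}} A24={{x2},{x5},{x1,x2},{x1,x5},{x2,x5},{x3,x5},{x1,x2,x5}} A25={{x3,x5}} A34={{x2},{x1,x2},{x1,x5},{x2,x5},{x3,x5},{x1,x2,x5}} A35={{x3},{x3,x5}} A45={{x3,x5}}
  A123={{x1,x2},{x1,x5},{x1,x2,x5}} A124={{x1,x2},{x1,x5},{x1,x2,x5}} A134={{x1,x2},{x1,x5},{x1,x2,x5}} A234={{x2},{x1,x2},{x1,x5},{x2,x5},{x3,x5},{x1,x2,x5}} A235={{x3,x5}} A245={{x3,x5}} A345={{x3,x5}}
  A1234={{x1,x2},{x1,x5},{x1,x2,x5}} A2345={{x3,x5}}
components per intersection:
  A1: {{x1},{x1,x2},{x1,x5},{x1,x2,x5}}
  A2: {{x2},{x5},{x1,x2},{x1,x5},{x2,x5},{x3,x5},{x1,x2,x5}} {{x4}}
  A3: {{x1},{x2},{x1,x2},{x1,x5},{x2,x5},{x1,x2,x5}} {{x3},{x3,x5}}
  A4: {{x2},{x5},{x1,x2},{x1,x5},{x2,x5},{x3,x5},{x1,x2,x5}}
  A5: {{x3},{x3,x5}}
  A12: {{x1,x2},{x1,x5},{x1,x2,x5}}
  A13: {{x1},{x1,x2},{x1,x5},{x1,x2,x5}}
  A14: {{x1,x2},{x1,x5},{x1,x2,x5}}
  A23: {{x2},{x1,x2},{x1,x5},{x2,x5},{x1,x2,x5}} {{x3,x5}}
  A24: {{x2},{x5},{x1,x2},{x1,x5},{x2,x5},{x3,x5},{x1,x2,x5}}
  A25: {{x3,x5}}
  A34: {{x2},{x1,x2},{x1,x5},{x2,x5},{x1,x2,x5}} {{x3,x5}}
  A35: {{x3},{x3,x5}}
  A45: {{x3,x5}}
  A123: {{x1,x2},{x1,x5},{x1,x2,x5}}
  A124: {{x1,x2},{x1,x5},{x1,x2,x5}}
  A134: {{x1,x2},{x1,x5},{x1,x2,x5}}
  A234: {{x2},{x1,x2},{x1,x5},{x2,x5},{x1,x2,x5}} {{x3,x5}}
  A235: {{x3,x5}}
  A245: {{x3,x5}}
  A345: {{x3,x5}}
  A1234: {{x1,x2},{x1,x5},{x1,x2,x5}}
  A2345: {{x3,x5}}
C dims 7,11,8,2; δ0: rk 5, SNF 1^5; δ1: rk 6, SNF 1^6; δ2: rk 2, SNF 1^2
Ȟ^0: (7−5)−0=2 ⇒ Z^2
Ȟ^1: (11−6)−5=0 ⇒ 0
Ȟ^2: (8−2)−6=0 ⇒ 0

Ȟ^0(U;F) ≅ Z^2, Ȟ^1(U;F) ≅ 0, Ȟ^2(U;F) ≅ 0


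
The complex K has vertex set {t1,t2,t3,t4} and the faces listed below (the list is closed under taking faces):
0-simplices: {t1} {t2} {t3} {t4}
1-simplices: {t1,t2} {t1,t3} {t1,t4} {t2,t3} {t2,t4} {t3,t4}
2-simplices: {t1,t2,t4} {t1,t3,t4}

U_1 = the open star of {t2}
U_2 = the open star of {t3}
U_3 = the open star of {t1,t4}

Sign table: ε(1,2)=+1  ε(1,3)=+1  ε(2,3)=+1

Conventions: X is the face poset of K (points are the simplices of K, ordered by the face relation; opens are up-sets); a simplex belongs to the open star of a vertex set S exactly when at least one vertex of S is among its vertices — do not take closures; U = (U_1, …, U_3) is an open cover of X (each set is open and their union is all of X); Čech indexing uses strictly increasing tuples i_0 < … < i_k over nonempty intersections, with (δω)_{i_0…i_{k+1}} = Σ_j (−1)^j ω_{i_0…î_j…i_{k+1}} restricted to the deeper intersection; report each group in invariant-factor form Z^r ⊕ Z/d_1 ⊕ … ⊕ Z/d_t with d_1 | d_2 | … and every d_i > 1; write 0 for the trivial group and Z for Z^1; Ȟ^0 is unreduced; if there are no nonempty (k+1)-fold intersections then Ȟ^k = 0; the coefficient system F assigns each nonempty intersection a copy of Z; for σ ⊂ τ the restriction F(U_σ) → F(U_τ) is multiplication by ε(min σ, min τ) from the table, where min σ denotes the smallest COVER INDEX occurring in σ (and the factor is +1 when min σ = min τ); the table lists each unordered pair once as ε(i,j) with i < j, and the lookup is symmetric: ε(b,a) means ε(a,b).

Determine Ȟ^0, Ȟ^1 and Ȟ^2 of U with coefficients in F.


nonempty overlaps:
  U1={{t2},{t1,t2},{t2,t3},{t2,t4},{t1,t2,t4}} U2={{t3},{t1,t3},{t2,t3},{t3,t4},{t1,t3,t4}} U3={{t1},{t4},{t1,t2},{t1,t3},{t1,t4},{t2,t4},{t3,t4},{t1,t2,t4},{t1,t3,t4}}
  U12={{t2,t3}} U13={{t1,t2},{t2,t4},{t1,t2,t4}} U23={{t1,t3},{t3,t4},{t1,t3,t4}}
C dims 3,3; δ0: rk 2, SNF 1^2
degree 0: 3−2−0 = 1 → Ȟ^0 ≅ Z
degree 1: 3−0−2 = 1 → Ȟ^1 ≅ Z
degree 2: 0−0−0 = 0 → Ȟ^2 ≅ 0

Ȟ^0(U;F) ≅ Z, Ȟ^1(U;F) ≅ Z, Ȟ^2(U;F) ≅ 0


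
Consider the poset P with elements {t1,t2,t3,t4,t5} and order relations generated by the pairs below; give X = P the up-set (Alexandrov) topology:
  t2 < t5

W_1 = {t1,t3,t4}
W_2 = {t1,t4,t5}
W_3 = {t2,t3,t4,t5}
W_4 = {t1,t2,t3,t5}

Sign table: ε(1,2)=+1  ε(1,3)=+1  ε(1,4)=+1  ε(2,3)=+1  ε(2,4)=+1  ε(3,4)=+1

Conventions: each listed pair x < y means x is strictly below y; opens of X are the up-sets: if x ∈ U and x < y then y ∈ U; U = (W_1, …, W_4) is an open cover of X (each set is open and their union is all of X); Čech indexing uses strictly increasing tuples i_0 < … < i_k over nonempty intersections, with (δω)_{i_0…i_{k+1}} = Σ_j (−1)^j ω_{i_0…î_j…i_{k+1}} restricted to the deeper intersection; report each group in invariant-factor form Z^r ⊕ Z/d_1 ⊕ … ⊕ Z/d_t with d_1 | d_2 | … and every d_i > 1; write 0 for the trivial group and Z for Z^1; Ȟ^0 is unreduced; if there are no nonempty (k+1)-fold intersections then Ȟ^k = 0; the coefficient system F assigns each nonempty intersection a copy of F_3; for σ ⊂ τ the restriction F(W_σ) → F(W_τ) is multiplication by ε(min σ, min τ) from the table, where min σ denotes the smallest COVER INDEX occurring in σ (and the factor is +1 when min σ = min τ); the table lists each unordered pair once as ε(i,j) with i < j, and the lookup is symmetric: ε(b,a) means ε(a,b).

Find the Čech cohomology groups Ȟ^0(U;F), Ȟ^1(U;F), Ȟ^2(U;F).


Ȟ^0(U;F) ≅ Z/3,  Ȟ^1(U;F) ≅ 0,  Ȟ^2(U;F) ≅ Z/3

nonempty overlaps:
  W12={t1,t4} W13={t3,t4} W14={t1,t3} W23={t4,t5} W24={t1,t5} W34={t2,t3,t5}
  W123={t4} W124={t1} W134={t3} W234={t5}
C dims 4,6,4; δ0: rk_F3 3; δ1: rk_F3 3
degree 0: 4−3−0 = 1 → Ȟ^0 ≅ Z/3
degree 1: 6−3−3 = 0 → Ȟ^1 ≅ 0
degree 2: 4−0−3 = 1 → Ȟ^2 ≅ Z/3


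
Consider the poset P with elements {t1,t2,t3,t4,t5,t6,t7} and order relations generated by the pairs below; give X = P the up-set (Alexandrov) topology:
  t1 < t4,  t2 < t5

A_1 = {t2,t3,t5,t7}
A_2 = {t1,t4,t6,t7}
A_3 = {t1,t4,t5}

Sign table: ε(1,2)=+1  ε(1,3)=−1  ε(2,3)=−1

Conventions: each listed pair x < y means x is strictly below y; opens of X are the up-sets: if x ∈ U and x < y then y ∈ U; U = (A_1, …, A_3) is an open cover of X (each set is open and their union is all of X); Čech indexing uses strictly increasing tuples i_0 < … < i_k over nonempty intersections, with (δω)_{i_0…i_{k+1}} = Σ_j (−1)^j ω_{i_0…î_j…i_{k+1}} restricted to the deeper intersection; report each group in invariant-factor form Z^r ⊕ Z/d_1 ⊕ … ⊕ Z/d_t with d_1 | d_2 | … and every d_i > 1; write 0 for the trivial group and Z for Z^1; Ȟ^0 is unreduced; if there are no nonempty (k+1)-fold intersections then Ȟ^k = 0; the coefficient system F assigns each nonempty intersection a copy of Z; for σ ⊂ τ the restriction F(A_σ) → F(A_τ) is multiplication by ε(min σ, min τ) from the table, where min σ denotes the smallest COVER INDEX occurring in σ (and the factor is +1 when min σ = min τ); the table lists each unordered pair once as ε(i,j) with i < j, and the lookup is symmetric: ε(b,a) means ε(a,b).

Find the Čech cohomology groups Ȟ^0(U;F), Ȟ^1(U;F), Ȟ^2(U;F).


nonempty overlaps:
  A12={t7} A13={t5} A23={t1,t4}
C dims 3,3; δ0: rk 2, SNF 1^2
degree 0: 3−2−0 = 1 → Ȟ^0 ≅ Z
degree 1: 3−0−2 = 1 → Ȟ^1 ≅ Z
degree 2: 0−0−0 = 0 → Ȟ^2 ≅ 0

Ȟ^0 ≅ Z,  Ȟ^1 ≅ Z,  Ȟ^2 ≅ 0


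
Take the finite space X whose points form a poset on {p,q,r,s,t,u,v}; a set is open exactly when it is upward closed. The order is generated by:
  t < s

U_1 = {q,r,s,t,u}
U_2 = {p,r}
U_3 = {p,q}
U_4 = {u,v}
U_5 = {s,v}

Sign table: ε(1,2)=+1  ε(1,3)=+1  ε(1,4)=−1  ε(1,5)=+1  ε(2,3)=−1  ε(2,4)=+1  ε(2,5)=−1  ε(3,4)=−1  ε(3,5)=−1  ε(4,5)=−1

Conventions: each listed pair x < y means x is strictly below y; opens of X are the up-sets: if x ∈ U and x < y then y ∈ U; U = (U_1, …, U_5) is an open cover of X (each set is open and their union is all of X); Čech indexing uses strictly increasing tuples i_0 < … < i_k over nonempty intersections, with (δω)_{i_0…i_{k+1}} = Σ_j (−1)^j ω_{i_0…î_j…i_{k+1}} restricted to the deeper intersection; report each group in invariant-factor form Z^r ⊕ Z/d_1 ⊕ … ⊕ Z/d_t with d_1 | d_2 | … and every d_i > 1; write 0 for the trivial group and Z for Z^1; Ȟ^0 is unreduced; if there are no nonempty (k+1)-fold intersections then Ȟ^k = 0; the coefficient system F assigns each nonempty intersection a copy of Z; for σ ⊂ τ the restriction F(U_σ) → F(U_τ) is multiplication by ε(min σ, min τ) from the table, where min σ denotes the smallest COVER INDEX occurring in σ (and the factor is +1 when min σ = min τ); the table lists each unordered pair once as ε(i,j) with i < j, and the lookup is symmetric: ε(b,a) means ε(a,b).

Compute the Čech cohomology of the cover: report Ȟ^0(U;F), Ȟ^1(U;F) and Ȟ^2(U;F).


cover nerve:
  U12={r} U13={q} U14={u} U15={s} U23={p} U45={v}
C dims 5,6; δ0: rk 5, SNF 1^4·2
Ȟ^0: (5−5)−0=0 ⇒ 0
Ȟ^1: (6−0)−5=1 plus torsion [2] ⇒ Z ⊕ Z/2
Ȟ^2: (0−0)−0=0 ⇒ 0

Ȟ^0 = 0; Ȟ^1 = Z ⊕ Z/2; Ȟ^2 = 0


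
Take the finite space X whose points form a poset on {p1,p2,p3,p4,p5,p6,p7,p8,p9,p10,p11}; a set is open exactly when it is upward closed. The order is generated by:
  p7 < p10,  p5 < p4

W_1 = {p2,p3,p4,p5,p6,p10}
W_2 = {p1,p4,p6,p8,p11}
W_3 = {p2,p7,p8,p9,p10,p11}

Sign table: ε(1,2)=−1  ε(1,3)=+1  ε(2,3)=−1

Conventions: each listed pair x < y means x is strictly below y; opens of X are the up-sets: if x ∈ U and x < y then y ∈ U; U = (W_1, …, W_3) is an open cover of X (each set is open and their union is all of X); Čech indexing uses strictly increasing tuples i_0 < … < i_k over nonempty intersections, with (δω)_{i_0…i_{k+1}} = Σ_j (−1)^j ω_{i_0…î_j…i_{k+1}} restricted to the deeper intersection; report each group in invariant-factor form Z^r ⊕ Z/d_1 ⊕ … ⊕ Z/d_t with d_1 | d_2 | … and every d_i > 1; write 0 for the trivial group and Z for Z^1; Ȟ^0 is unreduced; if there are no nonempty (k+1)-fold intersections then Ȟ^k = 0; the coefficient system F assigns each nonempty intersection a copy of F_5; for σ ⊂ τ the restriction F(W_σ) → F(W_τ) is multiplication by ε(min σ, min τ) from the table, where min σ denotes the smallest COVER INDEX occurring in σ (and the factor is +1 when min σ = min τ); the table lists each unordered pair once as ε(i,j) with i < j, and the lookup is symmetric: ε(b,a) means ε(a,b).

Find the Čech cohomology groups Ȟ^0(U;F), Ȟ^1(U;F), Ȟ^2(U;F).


Ȟ^0(U;F) ≅ Z/5,  Ȟ^1(U;F) ≅ Z/5,  Ȟ^2(U;F) ≅ 0

nonempty intersections:
  W12={p4,p6} W13={p2,p10} W23={p8,p11}
C dims 3,3; δ0: rk_F5 2
Ȟ^0: (3−2)−0=1 ⇒ Z/5
Ȟ^1: (3−0)−2=1 ⇒ Z/5
Ȟ^2: (0−0)−0=0 ⇒ 0


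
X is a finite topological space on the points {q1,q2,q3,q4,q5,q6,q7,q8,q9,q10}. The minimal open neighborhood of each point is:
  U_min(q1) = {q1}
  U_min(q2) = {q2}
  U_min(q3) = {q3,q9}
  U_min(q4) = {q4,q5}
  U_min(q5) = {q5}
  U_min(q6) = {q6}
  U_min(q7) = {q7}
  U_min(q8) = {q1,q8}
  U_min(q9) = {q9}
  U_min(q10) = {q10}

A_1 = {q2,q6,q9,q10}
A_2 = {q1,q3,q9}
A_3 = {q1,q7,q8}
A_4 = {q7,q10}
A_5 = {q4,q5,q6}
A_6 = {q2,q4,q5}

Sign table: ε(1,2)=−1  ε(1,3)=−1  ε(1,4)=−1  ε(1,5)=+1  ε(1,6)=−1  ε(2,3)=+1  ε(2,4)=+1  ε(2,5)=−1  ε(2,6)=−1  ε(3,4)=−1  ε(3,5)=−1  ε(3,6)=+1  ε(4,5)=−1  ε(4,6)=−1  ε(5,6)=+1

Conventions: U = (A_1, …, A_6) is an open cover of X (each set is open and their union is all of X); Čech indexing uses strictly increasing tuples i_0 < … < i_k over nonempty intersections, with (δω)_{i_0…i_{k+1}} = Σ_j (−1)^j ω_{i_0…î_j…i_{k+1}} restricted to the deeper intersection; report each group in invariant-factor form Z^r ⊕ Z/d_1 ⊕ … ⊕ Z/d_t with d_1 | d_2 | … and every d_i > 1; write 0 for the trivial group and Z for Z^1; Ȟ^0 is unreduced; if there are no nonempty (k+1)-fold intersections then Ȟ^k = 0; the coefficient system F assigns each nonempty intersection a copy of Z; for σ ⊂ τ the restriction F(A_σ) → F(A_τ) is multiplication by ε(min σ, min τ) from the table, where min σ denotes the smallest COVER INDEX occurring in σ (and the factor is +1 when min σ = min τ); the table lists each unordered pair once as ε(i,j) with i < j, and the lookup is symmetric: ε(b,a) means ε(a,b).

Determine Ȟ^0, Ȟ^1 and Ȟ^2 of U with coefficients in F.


nonempty intersections:
  A12={q9} A14={q10} A15={q6} A16={q2} A23={q1} A34={q7} A56={q4,q5}
C dims 6,7; δ0: rk 6, SNF 1^5·2
Ȟ^0: (6−6)−0=0 ⇒ 0
Ȟ^1: (7−0)−6=1 plus torsion [2] ⇒ Z ⊕ Z/2
Ȟ^2: (0−0)−0=0 ⇒ 0

Ȟ^0(U;F) ≅ 0,  Ȟ^1(U;F) ≅ Z ⊕ Z/2,  Ȟ^2(U;F) ≅ 0


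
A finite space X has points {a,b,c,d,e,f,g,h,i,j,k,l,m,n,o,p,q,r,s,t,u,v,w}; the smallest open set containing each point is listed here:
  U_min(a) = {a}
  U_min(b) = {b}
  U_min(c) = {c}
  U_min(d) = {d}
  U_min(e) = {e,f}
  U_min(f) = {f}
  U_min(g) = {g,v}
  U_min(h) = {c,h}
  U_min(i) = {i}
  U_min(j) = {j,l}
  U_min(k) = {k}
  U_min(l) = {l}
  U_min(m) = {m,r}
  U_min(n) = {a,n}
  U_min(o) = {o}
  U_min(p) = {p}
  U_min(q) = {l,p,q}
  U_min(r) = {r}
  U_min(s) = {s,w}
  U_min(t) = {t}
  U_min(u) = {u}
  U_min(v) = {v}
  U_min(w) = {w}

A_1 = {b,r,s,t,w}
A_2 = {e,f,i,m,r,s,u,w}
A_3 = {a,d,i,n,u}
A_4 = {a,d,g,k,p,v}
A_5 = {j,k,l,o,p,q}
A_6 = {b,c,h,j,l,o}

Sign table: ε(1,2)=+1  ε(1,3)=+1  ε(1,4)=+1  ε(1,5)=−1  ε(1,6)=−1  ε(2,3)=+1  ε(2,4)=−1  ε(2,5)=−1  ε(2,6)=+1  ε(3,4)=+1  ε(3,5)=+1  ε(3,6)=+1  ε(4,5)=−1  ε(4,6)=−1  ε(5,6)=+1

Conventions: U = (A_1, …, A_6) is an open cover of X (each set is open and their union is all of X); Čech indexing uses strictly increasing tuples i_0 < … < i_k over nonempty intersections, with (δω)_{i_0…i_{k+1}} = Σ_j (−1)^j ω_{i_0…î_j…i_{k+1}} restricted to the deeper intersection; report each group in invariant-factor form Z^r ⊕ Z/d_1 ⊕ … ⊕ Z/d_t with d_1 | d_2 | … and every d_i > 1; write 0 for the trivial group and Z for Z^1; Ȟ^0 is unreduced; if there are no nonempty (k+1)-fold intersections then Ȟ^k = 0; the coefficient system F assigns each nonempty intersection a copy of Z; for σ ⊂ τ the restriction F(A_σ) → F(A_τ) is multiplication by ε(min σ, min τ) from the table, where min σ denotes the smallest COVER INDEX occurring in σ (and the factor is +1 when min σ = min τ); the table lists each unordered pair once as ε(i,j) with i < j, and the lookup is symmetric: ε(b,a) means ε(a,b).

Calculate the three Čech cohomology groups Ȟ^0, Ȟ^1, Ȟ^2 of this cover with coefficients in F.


Ȟ^0 = Z, Ȟ^1 = Z and Ȟ^2 = 0

nonempty intersections:
  A12={r,s,w} A16={b} A23={i,u} A34={a,d} A45={k,p} A56={j,l,o}
C dims 6,6; δ0: rk 5, SNF 1^5
Ȟ^0: (6−5)−0=1 ⇒ Z
Ȟ^1: (6−0)−5=1 ⇒ Z
Ȟ^2: (0−0)−0=0 ⇒ 0


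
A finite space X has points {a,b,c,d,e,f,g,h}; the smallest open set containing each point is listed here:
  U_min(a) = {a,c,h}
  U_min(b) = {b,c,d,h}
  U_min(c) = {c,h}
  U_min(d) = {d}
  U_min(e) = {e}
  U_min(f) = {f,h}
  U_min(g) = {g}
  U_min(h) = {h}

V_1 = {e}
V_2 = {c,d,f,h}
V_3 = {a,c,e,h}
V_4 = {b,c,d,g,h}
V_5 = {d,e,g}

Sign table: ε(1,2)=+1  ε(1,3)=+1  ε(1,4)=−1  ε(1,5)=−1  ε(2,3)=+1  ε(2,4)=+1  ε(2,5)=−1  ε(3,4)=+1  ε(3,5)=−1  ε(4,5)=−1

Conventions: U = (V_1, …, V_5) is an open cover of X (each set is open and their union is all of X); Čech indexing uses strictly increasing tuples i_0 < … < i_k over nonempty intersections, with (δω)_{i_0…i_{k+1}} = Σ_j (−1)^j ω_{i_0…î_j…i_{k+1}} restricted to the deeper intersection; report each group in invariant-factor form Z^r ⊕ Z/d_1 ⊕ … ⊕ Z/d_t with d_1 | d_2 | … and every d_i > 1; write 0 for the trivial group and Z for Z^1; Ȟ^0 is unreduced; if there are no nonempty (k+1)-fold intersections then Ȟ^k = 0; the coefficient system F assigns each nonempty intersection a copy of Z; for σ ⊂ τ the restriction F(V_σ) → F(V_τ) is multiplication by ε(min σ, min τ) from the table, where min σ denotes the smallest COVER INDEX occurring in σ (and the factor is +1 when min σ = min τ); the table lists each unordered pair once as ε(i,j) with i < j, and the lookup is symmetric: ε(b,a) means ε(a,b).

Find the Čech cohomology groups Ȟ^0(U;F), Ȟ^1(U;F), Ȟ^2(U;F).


nerve simplices:
  V13={e} V15={e} V23={c,h} V24={c,d,h} V25={d} V34={c,h} V35={e} V45={d,g}
  V135={e} V234={c,h} V245={d}
C dims 5,8,3; δ0: rk 4, SNF 1^4; δ1: rk 3, SNF 1^3
degree 0: 5−4−0 = 1 → Ȟ^0 ≅ Z
degree 1: 8−3−4 = 1 → Ȟ^1 ≅ Z
degree 2: 3−0−3 = 0 → Ȟ^2 ≅ 0

Ȟ^0(U;F) ≅ Z, Ȟ^1(U;F) ≅ Z, Ȟ^2(U;F) ≅ 0


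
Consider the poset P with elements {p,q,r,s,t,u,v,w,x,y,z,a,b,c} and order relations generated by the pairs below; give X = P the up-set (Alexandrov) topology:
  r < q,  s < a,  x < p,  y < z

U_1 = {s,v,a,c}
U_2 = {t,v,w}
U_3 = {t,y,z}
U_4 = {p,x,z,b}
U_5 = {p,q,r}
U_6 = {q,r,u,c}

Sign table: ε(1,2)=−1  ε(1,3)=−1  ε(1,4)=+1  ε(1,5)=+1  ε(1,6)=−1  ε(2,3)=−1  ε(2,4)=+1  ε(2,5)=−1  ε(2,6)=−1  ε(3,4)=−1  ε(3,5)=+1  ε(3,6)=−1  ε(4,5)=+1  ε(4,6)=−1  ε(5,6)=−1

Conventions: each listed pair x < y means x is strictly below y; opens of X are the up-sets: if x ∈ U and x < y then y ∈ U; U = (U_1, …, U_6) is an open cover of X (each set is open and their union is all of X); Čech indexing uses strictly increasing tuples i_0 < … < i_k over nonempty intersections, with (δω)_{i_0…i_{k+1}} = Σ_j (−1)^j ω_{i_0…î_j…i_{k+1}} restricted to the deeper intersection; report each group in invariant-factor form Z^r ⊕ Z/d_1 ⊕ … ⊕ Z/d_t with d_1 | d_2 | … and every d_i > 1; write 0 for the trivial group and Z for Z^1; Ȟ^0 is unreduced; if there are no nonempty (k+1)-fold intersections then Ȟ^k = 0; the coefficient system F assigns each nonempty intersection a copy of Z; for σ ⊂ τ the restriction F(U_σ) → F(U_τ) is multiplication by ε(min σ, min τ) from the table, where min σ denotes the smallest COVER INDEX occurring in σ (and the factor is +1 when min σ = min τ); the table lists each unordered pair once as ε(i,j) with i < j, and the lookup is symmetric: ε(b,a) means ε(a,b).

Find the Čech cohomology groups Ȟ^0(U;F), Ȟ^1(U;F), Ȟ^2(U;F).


cover nerve:
  U12={v} U16={c} U23={t} U34={z} U45={p} U56={q,r}
C dims 6,6; δ0: rk 6, SNF 1^5·2
Ȟ^0: (6−6)−0=0 ⇒ 0
Ȟ^1: (6−0)−6=0 plus torsion [2] ⇒ Z/2
Ȟ^2: (0−0)−0=0 ⇒ 0

Ȟ^0(U;F) ≅ 0, Ȟ^1(U;F) ≅ Z/2, Ȟ^2(U;F) ≅ 0


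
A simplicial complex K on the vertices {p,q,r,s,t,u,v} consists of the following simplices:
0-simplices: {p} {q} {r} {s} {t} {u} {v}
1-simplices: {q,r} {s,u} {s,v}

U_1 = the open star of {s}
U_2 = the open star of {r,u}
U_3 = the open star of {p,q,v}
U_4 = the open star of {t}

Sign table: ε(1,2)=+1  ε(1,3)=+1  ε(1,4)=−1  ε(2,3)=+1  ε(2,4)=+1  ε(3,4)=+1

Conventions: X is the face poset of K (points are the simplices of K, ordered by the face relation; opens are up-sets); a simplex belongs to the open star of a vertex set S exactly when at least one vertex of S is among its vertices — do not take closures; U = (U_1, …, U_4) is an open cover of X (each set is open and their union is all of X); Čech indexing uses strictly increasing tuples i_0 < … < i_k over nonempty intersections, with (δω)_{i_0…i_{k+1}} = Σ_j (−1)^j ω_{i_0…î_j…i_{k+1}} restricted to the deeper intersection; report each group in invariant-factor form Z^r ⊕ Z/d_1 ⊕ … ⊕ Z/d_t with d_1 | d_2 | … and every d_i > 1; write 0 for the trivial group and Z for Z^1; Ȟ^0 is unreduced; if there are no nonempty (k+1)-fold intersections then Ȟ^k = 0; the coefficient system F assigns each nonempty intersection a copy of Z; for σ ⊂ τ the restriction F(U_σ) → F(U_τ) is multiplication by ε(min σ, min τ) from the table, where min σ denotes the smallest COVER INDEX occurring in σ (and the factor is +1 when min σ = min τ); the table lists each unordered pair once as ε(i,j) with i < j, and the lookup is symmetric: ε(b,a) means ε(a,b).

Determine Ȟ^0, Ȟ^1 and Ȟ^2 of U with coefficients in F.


nerve simplices:
  U1={{s},{s,u},{s,v}} U2={{r},{u},{q,r},{s,u}} U3={{p},{q},{v},{q,r},{s,v}} U4={{t}}
  U12={{s,u}} U13={{s,v}} U23={{q,r}}
C dims 4,3; δ0: rk 2, SNF 1^2
degree 0: 4−2−0 = 2 → Ȟ^0 ≅ Z^2
degree 1: 3−0−2 = 1 → Ȟ^1 ≅ Z
degree 2: 0−0−0 = 0 → Ȟ^2 ≅ 0

Ȟ^0(U;F) ≅ Z^2,  Ȟ^1(U;F) ≅ Z,  Ȟ^2(U;F) ≅ 0


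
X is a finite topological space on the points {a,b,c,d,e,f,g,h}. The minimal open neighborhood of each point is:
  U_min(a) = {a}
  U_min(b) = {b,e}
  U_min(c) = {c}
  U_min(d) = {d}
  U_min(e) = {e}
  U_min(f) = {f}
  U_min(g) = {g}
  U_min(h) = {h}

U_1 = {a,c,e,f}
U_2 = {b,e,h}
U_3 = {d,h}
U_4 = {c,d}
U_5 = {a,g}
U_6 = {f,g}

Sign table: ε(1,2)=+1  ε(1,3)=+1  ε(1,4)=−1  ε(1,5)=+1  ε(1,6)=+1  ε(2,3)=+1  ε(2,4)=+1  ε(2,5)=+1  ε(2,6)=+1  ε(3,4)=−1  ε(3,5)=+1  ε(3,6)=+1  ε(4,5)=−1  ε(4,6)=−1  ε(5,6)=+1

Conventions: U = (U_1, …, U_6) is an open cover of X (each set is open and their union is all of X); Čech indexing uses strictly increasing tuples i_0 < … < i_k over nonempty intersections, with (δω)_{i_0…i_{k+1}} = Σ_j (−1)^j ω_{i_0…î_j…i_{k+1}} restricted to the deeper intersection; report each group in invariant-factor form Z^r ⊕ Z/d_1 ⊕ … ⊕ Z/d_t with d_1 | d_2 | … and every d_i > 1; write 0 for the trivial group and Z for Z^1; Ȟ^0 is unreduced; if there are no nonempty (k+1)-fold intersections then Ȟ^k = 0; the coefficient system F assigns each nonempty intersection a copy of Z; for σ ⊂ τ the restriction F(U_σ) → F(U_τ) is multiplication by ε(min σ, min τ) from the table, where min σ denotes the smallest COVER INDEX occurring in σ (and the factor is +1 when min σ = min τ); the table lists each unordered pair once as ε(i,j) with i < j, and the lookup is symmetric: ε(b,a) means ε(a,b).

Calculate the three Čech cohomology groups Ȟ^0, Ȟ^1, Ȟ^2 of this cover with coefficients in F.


nerve of the cover:
  U12={e} U14={c} U15={a} U16={f} U23={h} U34={d} U56={g}
C dims 6,7; δ0: rk 5, SNF 1^5
Ȟ^0 = (6 − 5) − 0 = 1, so Ȟ^0 ≅ Z
Ȟ^1 = (7 − 0) − 5 = 2, so Ȟ^1 ≅ Z^2
Ȟ^2 = (0 − 0) − 0 = 0, so Ȟ^2 ≅ 0

Ȟ^0(U;F) ≅ Z,  Ȟ^1(U;F) ≅ Z^2,  Ȟ^2(U;F) ≅ 0


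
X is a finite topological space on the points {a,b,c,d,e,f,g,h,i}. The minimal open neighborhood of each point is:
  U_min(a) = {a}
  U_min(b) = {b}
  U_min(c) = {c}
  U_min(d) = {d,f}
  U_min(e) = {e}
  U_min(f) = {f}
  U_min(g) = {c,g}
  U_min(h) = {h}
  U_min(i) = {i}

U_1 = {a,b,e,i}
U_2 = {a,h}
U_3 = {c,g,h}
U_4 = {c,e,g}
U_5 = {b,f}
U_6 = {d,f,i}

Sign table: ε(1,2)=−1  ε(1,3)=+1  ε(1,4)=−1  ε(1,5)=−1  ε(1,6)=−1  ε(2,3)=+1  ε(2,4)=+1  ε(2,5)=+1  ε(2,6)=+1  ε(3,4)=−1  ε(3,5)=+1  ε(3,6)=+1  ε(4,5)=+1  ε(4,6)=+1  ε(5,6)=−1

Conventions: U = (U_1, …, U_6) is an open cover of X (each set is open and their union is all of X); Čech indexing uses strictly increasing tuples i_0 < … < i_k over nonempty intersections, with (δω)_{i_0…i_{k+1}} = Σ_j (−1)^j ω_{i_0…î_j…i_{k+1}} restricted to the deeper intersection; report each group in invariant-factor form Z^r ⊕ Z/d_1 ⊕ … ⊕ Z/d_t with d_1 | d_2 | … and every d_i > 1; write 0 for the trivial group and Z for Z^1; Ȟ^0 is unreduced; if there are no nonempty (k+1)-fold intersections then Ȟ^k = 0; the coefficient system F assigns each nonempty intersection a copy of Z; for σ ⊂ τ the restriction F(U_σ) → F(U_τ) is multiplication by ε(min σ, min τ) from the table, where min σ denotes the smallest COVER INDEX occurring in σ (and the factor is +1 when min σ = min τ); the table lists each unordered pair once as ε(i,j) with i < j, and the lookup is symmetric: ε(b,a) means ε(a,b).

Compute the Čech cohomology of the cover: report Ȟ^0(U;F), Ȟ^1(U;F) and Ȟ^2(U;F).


cover nerve:
  U12={a} U14={e} U15={b} U16={i} U23={h} U34={c,g} U56={f}
C dims 6,7; δ0: rk 6, SNF 1^5·2
Ȟ^0: (6−6)−0=0 ⇒ 0
Ȟ^1: (7−0)−6=1 plus torsion [2] ⇒ Z ⊕ Z/2
Ȟ^2: (0−0)−0=0 ⇒ 0

Ȟ^0 ≅ 0,  Ȟ^1 ≅ Z ⊕ Z/2,  Ȟ^2 ≅ 0


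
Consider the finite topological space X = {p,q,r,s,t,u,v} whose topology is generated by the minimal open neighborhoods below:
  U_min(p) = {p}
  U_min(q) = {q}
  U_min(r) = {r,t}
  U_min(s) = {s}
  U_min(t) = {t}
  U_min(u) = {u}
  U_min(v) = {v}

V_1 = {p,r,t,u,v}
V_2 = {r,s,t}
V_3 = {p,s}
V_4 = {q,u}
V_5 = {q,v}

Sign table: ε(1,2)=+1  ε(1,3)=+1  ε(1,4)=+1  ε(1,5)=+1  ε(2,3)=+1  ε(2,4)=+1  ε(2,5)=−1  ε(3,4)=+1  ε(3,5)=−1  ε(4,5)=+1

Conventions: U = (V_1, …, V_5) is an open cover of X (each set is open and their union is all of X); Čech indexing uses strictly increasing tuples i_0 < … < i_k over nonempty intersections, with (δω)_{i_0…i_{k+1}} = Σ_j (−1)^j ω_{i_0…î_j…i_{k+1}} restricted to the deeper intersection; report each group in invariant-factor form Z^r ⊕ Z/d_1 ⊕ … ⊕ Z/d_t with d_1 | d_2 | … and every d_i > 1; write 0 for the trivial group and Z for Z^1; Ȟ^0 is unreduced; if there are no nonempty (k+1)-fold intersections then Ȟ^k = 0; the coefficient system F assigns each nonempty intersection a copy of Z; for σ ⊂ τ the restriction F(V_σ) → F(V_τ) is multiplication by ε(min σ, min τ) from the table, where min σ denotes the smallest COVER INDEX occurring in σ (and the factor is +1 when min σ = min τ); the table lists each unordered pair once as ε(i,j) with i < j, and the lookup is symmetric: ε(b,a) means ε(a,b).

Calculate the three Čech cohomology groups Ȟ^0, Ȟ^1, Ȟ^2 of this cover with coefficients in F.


Ȟ^0(U;F) ≅ Z,  Ȟ^1(U;F) ≅ Z^2,  Ȟ^2(U;F) ≅ 0

intersection data:
  V12={r,t} V13={p} V14={u} V15={v} V23={s} V45={q}
C dims 5,6; δ0: rk 4, SNF 1^4
Ȟ^0 = (5 − 4) − 0 = 1, so Ȟ^0 ≅ Z
Ȟ^1 = (6 − 0) − 4 = 2, so Ȟ^1 ≅ Z^2
Ȟ^2 = (0 − 0) − 0 = 0, so Ȟ^2 ≅ 0


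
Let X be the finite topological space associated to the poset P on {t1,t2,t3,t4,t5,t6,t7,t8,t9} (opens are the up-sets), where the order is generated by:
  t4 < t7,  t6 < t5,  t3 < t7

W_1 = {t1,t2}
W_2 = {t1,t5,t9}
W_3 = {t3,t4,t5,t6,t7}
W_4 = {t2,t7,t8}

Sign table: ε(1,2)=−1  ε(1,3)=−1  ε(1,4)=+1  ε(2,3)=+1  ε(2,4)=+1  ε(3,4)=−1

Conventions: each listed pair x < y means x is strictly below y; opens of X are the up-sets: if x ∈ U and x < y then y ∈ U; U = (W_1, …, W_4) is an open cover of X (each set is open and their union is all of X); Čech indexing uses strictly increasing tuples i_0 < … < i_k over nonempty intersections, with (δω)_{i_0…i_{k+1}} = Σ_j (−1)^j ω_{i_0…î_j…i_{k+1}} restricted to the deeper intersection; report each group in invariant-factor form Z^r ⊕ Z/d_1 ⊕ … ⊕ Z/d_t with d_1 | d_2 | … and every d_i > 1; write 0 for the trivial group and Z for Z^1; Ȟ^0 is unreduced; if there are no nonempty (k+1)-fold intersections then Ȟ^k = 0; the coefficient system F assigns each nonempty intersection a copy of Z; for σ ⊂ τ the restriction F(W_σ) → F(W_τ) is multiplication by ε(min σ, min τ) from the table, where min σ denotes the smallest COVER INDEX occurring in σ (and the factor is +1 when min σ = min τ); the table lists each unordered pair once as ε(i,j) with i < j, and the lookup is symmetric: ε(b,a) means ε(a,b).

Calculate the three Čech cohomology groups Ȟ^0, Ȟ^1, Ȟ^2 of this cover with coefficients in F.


Ȟ^0 = Z; Ȟ^1 = Z; Ȟ^2 = 0

nerve simplices:
  W12={t1} W14={t2} W23={t5} W34={t7}
C dims 4,4; δ0: rk 3, SNF 1^3
degree 0: 4−3−0 = 1 → Ȟ^0 ≅ Z
degree 1: 4−0−3 = 1 → Ȟ^1 ≅ Z
degree 2: 0−0−0 = 0 → Ȟ^2 ≅ 0


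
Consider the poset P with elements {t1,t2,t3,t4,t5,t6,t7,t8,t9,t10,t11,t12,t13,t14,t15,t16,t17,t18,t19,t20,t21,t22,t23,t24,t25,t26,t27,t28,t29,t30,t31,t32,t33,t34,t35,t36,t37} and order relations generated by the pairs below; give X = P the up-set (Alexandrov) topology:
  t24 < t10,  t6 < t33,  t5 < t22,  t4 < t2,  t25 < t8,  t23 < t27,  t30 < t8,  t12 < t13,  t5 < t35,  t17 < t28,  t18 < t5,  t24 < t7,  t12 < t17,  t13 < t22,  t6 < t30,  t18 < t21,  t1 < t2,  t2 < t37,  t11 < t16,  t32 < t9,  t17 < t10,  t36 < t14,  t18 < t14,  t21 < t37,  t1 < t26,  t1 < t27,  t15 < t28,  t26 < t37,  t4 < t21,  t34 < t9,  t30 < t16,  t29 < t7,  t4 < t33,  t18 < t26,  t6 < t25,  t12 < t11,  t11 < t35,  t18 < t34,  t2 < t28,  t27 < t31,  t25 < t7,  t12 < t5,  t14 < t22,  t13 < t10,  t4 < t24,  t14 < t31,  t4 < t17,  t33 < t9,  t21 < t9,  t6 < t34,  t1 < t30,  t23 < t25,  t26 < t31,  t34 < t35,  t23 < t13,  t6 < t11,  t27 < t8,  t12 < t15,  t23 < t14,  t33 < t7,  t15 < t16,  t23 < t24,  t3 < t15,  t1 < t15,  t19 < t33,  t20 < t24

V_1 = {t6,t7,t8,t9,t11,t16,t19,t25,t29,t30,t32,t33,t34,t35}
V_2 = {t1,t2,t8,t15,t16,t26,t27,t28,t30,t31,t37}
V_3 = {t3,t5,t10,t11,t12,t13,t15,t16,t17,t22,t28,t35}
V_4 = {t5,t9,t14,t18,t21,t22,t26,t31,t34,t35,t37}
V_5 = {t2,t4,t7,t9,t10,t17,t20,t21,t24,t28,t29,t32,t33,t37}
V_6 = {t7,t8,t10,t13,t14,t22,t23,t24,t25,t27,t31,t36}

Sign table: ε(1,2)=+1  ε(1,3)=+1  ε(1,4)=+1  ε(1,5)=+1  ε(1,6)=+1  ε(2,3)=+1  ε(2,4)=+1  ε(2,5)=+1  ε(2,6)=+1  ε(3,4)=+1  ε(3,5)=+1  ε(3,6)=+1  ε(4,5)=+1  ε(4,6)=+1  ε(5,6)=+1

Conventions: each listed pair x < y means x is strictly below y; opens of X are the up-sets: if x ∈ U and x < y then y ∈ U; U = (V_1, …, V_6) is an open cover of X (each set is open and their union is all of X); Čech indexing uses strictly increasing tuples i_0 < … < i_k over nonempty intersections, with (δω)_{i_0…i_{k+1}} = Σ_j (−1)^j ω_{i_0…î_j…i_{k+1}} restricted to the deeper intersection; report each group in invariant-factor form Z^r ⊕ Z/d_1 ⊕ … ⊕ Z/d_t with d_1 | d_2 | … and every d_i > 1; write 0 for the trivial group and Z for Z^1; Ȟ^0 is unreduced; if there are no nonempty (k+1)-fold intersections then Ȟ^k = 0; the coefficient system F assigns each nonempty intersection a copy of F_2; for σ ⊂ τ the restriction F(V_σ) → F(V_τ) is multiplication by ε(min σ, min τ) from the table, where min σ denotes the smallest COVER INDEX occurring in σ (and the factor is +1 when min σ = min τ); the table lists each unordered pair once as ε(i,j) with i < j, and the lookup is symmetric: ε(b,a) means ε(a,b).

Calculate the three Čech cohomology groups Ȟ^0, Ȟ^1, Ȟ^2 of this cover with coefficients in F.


intersection data:
  V12={t8,t16,t30} V13={t11,t16,t35} V14={t9,t34,t35} V15={t7,t9,t29,t32,t33} V16={t7,t8,t25} V23={t15,t16,t28} V24={t26,t31,t37} V25={t2,t28,t37} V26={t8,t27,t31} V34={t5,t22,t35} V35={t10,t17,t28} V36={t10,t13,t22} V45={t9,t21,t37} V46={t14,t22,t31} V56={t7,t10,t24}
  V123={t16} V126={t8} V134={t35} V145={t9} V156={t7} V235={t28} V245={t37} V246={t31} V346={t22} V356={t10}
C dims 6,15,10; δ0: rk_F2 5; δ1: rk_F2 9
Ȟ^0 = (6 − 5) − 0 = 1, so Ȟ^0 ≅ Z/2
Ȟ^1 = (15 − 9) − 5 = 1, so Ȟ^1 ≅ Z/2
Ȟ^2 = (10 − 0) − 9 = 1, so Ȟ^2 ≅ Z/2

Ȟ^0 ≅ Z/2, Ȟ^1 ≅ Z/2, Ȟ^2 ≅ Z/2


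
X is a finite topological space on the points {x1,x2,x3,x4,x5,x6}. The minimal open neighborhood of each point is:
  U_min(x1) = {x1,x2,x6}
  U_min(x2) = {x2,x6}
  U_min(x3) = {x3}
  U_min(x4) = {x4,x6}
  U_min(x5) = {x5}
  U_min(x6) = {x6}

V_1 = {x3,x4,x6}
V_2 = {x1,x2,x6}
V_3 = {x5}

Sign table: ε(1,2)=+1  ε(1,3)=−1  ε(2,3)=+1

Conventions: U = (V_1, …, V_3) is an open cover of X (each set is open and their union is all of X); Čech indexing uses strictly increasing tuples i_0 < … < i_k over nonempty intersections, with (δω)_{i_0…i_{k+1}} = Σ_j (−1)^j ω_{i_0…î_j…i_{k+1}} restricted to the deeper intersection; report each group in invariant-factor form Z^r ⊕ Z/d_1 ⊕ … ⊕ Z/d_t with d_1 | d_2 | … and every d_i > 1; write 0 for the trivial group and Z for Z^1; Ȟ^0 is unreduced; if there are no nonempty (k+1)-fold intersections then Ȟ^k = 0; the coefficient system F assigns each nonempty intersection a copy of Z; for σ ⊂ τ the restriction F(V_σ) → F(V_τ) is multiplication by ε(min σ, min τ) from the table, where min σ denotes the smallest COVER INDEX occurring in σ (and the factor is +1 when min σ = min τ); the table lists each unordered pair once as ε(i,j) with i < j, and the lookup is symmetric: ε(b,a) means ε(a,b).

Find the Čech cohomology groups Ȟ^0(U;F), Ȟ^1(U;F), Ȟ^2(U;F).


nerve simplices:
  V12={x6}
C dims 3,1; δ0: rk 1, SNF 1^1
degree 0: 3−1−0 = 2 → Ȟ^0 ≅ Z^2
degree 1: 1−0−1 = 0 → Ȟ^1 ≅ 0
degree 2: 0−0−0 = 0 → Ȟ^2 ≅ 0

Ȟ^0 ≅ Z^2,  Ȟ^1 ≅ 0,  Ȟ^2 ≅ 0


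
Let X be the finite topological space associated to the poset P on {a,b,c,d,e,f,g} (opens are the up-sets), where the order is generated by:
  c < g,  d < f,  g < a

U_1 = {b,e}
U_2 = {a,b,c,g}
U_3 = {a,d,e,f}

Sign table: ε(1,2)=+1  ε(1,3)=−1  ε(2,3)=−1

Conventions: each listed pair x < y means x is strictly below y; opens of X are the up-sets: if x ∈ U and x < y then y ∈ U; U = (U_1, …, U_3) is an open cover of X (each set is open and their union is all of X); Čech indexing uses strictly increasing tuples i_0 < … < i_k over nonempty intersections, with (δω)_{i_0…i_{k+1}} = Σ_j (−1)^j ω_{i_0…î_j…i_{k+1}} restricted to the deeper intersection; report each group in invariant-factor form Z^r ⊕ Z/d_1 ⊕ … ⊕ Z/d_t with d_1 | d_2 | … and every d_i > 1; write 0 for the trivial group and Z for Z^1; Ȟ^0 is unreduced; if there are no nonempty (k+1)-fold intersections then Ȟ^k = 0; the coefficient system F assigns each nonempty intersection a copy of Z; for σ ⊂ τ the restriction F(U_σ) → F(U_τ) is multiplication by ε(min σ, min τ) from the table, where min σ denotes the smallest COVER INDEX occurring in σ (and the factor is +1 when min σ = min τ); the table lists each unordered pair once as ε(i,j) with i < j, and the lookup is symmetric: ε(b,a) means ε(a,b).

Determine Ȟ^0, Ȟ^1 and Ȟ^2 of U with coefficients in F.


Ȟ^0(U;F) ≅ Z; Ȟ^1(U;F) ≅ Z; Ȟ^2(U;F) ≅ 0

nonempty overlaps:
  U12={b} U13={e} U23={a}
C dims 3,3; δ0: rk 2, SNF 1^2
degree 0: 3−2−0 = 1 → Ȟ^0 ≅ Z
degree 1: 3−0−2 = 1 → Ȟ^1 ≅ Z
degree 2: 0−0−0 = 0 → Ȟ^2 ≅ 0
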